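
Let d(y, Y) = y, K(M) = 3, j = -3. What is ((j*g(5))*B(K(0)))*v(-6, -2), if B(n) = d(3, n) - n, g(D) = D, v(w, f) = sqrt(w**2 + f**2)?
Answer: 0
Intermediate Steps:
v(w, f) = sqrt(f**2 + w**2)
B(n) = 3 - n
((j*g(5))*B(K(0)))*v(-6, -2) = ((-3*5)*(3 - 1*3))*sqrt((-2)**2 + (-6)**2) = (-15*(3 - 3))*sqrt(4 + 36) = (-15*0)*sqrt(40) = 0*(2*sqrt(10)) = 0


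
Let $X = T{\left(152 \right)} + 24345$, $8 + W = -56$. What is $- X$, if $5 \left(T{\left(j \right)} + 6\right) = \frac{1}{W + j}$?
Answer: $- \frac{10709161}{440} \approx -24339.0$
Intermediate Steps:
$W = -64$ ($W = -8 - 56 = -64$)
$T{\left(j \right)} = -6 + \frac{1}{5 \left(-64 + j\right)}$
$X = \frac{10709161}{440}$ ($X = \frac{1921 - 4560}{5 \left(-64 + 152\right)} + 24345 = \frac{1921 - 4560}{5 \cdot 88} + 24345 = \frac{1}{5} \cdot \frac{1}{88} \left(-2639\right) + 24345 = - \frac{2639}{440} + 24345 = \frac{10709161}{440} \approx 24339.0$)
$- X = \left(-1\right) \frac{10709161}{440} = - \frac{10709161}{440}$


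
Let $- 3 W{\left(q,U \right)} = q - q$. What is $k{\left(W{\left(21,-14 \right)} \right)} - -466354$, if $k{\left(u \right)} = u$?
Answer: $466354$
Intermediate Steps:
$W{\left(q,U \right)} = 0$ ($W{\left(q,U \right)} = - \frac{q - q}{3} = \left(- \frac{1}{3}\right) 0 = 0$)
$k{\left(W{\left(21,-14 \right)} \right)} - -466354 = 0 - -466354 = 0 + 466354 = 466354$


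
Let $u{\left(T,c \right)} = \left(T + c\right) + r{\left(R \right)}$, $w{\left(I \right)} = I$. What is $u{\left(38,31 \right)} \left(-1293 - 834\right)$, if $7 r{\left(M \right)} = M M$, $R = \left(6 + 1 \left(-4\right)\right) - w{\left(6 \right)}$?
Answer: $- \frac{1061373}{7} \approx -1.5162 \cdot 10^{5}$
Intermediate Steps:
$R = -4$ ($R = \left(6 + 1 \left(-4\right)\right) - 6 = \left(6 - 4\right) - 6 = 2 - 6 = -4$)
$r{\left(M \right)} = \frac{M^{2}}{7}$ ($r{\left(M \right)} = \frac{M M}{7} = \frac{M^{2}}{7}$)
$u{\left(T,c \right)} = \frac{16}{7} + T + c$ ($u{\left(T,c \right)} = \left(T + c\right) + \frac{\left(-4\right)^{2}}{7} = \left(T + c\right) + \frac{1}{7} \cdot 16 = \left(T + c\right) + \frac{16}{7} = \frac{16}{7} + T + c$)
$u{\left(38,31 \right)} \left(-1293 - 834\right) = \left(\frac{16}{7} + 38 + 31\right) \left(-1293 - 834\right) = \frac{499}{7} \left(-2127\right) = - \frac{1061373}{7}$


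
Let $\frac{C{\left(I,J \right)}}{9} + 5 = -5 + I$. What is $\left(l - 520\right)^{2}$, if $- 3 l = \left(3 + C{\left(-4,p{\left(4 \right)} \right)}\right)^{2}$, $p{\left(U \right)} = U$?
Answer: $30946969$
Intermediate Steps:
$C{\left(I,J \right)} = -90 + 9 I$ ($C{\left(I,J \right)} = -45 + 9 \left(-5 + I\right) = -45 + \left(-45 + 9 I\right) = -90 + 9 I$)
$l = -5043$ ($l = - \frac{\left(3 + \left(-90 + 9 \left(-4\right)\right)\right)^{2}}{3} = - \frac{\left(3 - 126\right)^{2}}{3} = - \frac{\left(-123\right)^{2}}{3} = \left(- \frac{1}{3}\right) 15129 = -5043$)
$\left(l - 520\right)^{2} = \left(-5043 - 520\right)^{2} = \left(-5563\right)^{2} = 30946969$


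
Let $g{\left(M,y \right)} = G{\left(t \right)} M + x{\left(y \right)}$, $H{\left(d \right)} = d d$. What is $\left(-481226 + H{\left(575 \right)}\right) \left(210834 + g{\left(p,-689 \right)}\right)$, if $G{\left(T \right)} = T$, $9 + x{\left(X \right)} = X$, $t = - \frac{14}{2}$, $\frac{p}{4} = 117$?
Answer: $-31153322860$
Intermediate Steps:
$p = 468$ ($p = 4 \cdot 117 = 468$)
$t = -7$ ($t = \left(-14\right) \frac{1}{2} = -7$)
$x{\left(X \right)} = -9 + X$
$H{\left(d \right)} = d^{2}$
$g{\left(M,y \right)} = -9 + y - 7 M$ ($g{\left(M,y \right)} = - 7 M + \left(-9 + y\right) = -9 + y - 7 M$)
$\left(-481226 + H{\left(575 \right)}\right) \left(210834 + g{\left(p,-689 \right)}\right) = \left(-481226 + 575^{2}\right) \left(210834 - 3974\right) = \left(-481226 + 330625\right) \left(210834 - 3974\right) = - 150601 \left(210834 - 3974\right) = \left(-150601\right) 206860 = -31153322860$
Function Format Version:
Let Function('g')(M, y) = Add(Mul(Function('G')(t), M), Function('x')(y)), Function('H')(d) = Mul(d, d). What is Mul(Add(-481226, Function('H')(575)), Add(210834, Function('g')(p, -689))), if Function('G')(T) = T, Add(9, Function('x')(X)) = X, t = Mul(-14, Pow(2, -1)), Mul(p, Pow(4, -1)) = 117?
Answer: -31153322860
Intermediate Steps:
p = 468 (p = Mul(4, 117) = 468)
t = -7 (t = Mul(-14, Rational(1, 2)) = -7)
Function('x')(X) = Add(-9, X)
Function('H')(d) = Pow(d, 2)
Function('g')(M, y) = Add(-9, y, Mul(-7, M)) (Function('g')(M, y) = Add(Mul(-7, M), Add(-9, y)) = Add(-9, y, Mul(-7, M)))
Mul(Add(-481226, Function('H')(575)), Add(210834, Function('g')(p, -689))) = Mul(Add(-481226, Pow(575, 2)), Add(210834, Add(-9, -689, Mul(-7, 468)))) = Mul(Add(-481226, 330625), Add(210834, Add(-9, -689, -3276))) = Mul(-150601, Add(210834, -3974)) = Mul(-150601, 206860) = -31153322860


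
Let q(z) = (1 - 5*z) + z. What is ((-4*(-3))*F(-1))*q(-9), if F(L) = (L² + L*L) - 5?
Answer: -1332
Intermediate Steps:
F(L) = -5 + 2*L² (F(L) = (L² + L²) - 5 = 2*L² - 5 = -5 + 2*L²)
q(z) = 1 - 4*z
((-4*(-3))*F(-1))*q(-9) = ((-4*(-3))*(-5 + 2*(-1)²))*(1 - 4*(-9)) = (12*(-5 + 2*1))*(1 + 36) = (12*(-5 + 2))*37 = (12*(-3))*37 = -36*37 = -1332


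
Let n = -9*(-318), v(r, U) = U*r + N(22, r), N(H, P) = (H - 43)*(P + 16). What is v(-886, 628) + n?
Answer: -535276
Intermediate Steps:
N(H, P) = (-43 + H)*(16 + P)
v(r, U) = -336 - 21*r + U*r (v(r, U) = U*r + (-688 - 43*r + 16*22 + 22*r) = U*r + (-688 - 43*r + 352 + 22*r) = U*r + (-336 - 21*r) = -336 - 21*r + U*r)
n = 2862
v(-886, 628) + n = (-336 - 21*(-886) + 628*(-886)) + 2862 = (-336 + 18606 - 556408) + 2862 = -538138 + 2862 = -535276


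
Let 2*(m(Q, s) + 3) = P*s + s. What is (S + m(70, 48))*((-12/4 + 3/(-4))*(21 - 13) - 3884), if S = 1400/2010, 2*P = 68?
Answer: -659027578/201 ≈ -3.2787e+6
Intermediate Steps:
P = 34 (P = (1/2)*68 = 34)
S = 140/201 (S = 1400*(1/2010) = 140/201 ≈ 0.69652)
m(Q, s) = -3 + 35*s/2 (m(Q, s) = -3 + (34*s + s)/2 = -3 + (35*s)/2 = -3 + 35*s/2)
(S + m(70, 48))*((-12/4 + 3/(-4))*(21 - 13) - 3884) = (140/201 + (-3 + (35/2)*48))*((-12/4 + 3/(-4))*(21 - 13) - 3884) = (140/201 + (-3 + 840))*((-12*1/4 + 3*(-1/4))*8 - 3884) = (140/201 + 837)*((-3 - 3/4)*8 - 3884) = 168377*(-15/4*8 - 3884)/201 = 168377*(-30 - 3884)/201 = (168377/201)*(-3914) = -659027578/201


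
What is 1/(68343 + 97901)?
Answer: 1/166244 ≈ 6.0153e-6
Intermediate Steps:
1/(68343 + 97901) = 1/166244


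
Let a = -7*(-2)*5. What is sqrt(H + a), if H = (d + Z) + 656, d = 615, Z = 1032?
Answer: sqrt(2373) ≈ 48.713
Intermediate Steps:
H = 2303 (H = (615 + 1032) + 656 = 1647 + 656 = 2303)
a = 70 (a = 14*5 = 70)
sqrt(H + a) = sqrt(2303 + 70) = sqrt(2373)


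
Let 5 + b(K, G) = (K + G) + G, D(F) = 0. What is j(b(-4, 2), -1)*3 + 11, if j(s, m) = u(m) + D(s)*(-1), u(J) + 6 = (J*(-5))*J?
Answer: -22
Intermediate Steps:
u(J) = -6 - 5*J² (u(J) = -6 + (J*(-5))*J = -6 + (-5*J)*J = -6 - 5*J²)
b(K, G) = -5 + K + 2*G (b(K, G) = -5 + ((K + G) + G) = -5 + ((G + K) + G) = -5 + (K + 2*G) = -5 + K + 2*G)
j(s, m) = -6 - 5*m² (j(s, m) = (-6 - 5*m²) + 0*(-1) = (-6 - 5*m²) + 0 = -6 - 5*m²)
j(b(-4, 2), -1)*3 + 11 = (-6 - 5*(-1)²)*3 + 11 = (-6 - 5*1)*3 + 11 = (-6 - 5)*3 + 11 = -11*3 + 11 = -33 + 11 = -22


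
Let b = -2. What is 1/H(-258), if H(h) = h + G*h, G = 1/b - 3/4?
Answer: 2/129 ≈ 0.015504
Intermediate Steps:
G = -5/4 (G = 1/(-2) - 3/4 = 1*(-½) - 3*¼ = -½ - ¾ = -5/4 ≈ -1.2500)
H(h) = -h/4 (H(h) = h - 5*h/4 = -h/4)
1/H(-258) = 1/(-¼*(-258)) = 1/(129/2) = 2/129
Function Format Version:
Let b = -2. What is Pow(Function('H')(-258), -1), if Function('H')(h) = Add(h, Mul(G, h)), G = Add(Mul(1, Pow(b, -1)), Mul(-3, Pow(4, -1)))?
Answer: Rational(2, 129) ≈ 0.015504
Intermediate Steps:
G = Rational(-5, 4) (G = Add(Mul(1, Pow(-2, -1)), Mul(-3, Pow(4, -1))) = Add(Mul(1, Rational(-1, 2)), Mul(-3, Rational(1, 4))) = Add(Rational(-1, 2), Rational(-3, 4)) = Rational(-5, 4) ≈ -1.2500)
Function('H')(h) = Mul(Rational(-1, 4), h) (Function('H')(h) = Add(h, Mul(Rational(-5, 4), h)) = Mul(Rational(-1, 4), h))
Pow(Function('H')(-258), -1) = Pow(Mul(Rational(-1, 4), -258), -1) = Pow(Rational(129, 2), -1) = Rational(2, 129)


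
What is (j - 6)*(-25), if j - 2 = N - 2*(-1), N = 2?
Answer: 0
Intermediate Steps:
j = 6 (j = 2 + (2 - 2*(-1)) = 2 + (2 + 2) = 2 + 4 = 6)
(j - 6)*(-25) = (6 - 6)*(-25) = 0*(-25) = 0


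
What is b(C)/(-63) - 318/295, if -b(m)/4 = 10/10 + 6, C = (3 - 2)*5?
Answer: -1682/2655 ≈ -0.63352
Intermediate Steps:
C = 5 (C = 1*5 = 5)
b(m) = -28 (b(m) = -4*(10/10 + 6) = -4*(10*(1/10) + 6) = -4*(1 + 6) = -4*7 = -28)
b(C)/(-63) - 318/295 = -28/(-63) - 318/295 = -28*(-1/63) - 318*1/295 = 4/9 - 318/295 = -1682/2655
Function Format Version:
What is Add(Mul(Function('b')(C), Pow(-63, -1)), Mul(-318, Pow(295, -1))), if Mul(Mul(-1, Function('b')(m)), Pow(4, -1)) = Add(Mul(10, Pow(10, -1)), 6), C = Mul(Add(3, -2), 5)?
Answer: Rational(-1682, 2655) ≈ -0.63352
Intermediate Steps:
C = 5 (C = Mul(1, 5) = 5)
Function('b')(m) = -28 (Function('b')(m) = Mul(-4, Add(Mul(10, Pow(10, -1)), 6)) = Mul(-4, Add(Mul(10, Rational(1, 10)), 6)) = Mul(-4, Add(1, 6)) = Mul(-4, 7) = -28)
Add(Mul(Function('b')(C), Pow(-63, -1)), Mul(-318, Pow(295, -1))) = Add(Mul(-28, Pow(-63, -1)), Mul(-318, Pow(295, -1))) = Add(Mul(-28, Rational(-1, 63)), Mul(-318, Rational(1, 295))) = Add(Rational(4, 9), Rational(-318, 295)) = Rational(-1682, 2655)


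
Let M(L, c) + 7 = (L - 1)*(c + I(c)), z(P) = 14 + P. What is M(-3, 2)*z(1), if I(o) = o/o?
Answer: -285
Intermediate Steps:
I(o) = 1
M(L, c) = -7 + (1 + c)*(-1 + L) (M(L, c) = -7 + (L - 1)*(c + 1) = -7 + (-1 + L)*(1 + c) = -7 + (1 + c)*(-1 + L))
M(-3, 2)*z(1) = (-8 - 3 - 1*2 - 3*2)*(14 + 1) = (-8 - 3 - 2 - 6)*15 = -19*15 = -285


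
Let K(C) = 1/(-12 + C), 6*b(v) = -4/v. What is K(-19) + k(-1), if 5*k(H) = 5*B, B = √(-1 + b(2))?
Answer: -1/31 + 2*I*√3/3 ≈ -0.032258 + 1.1547*I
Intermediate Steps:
b(v) = -2/(3*v) (b(v) = (-4/v)/6 = -2/(3*v))
B = 2*I*√3/3 (B = √(-1 - ⅔/2) = √(-1 - ⅔*½) = √(-1 - ⅓) = √(-4/3) = 2*I*√3/3 ≈ 1.1547*I)
k(H) = 2*I*√3/3 (k(H) = (5*(2*I*√3/3))/5 = (10*I*√3/3)/5 = 2*I*√3/3)
K(-19) + k(-1) = 1/(-12 - 19) + 2*I*√3/3 = 1/(-31) + 2*I*√3/3 = -1/31 + 2*I*√3/3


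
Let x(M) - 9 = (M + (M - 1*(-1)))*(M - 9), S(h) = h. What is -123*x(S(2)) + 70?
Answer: 3268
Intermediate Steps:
x(M) = 9 + (1 + 2*M)*(-9 + M) (x(M) = 9 + (M + (M - 1*(-1)))*(M - 9) = 9 + (M + (M + 1))*(-9 + M) = 9 + (M + (1 + M))*(-9 + M) = 9 + (1 + 2*M)*(-9 + M))
-123*x(S(2)) + 70 = -246*(-17 + 2*2) + 70 = -246*(-17 + 4) + 70 = -246*(-13) + 70 = -123*(-26) + 70 = 3198 + 70 = 3268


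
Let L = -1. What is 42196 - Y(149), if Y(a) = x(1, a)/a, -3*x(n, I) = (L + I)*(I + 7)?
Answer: 6294900/149 ≈ 42248.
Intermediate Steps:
x(n, I) = -(-1 + I)*(7 + I)/3 (x(n, I) = -(-1 + I)*(I + 7)/3 = -(-1 + I)*(7 + I)/3)
Y(a) = (7/3 - 2*a - a²/3)/a
42196 - Y(149) = 42196 - (-2 - ⅓*149 + (7/3)/149) = 42196 - (-2 - 149/3 + (7/3)*(1/149)) = 42196 - (-2 - 149/3 + 7/447) = 42196 - 1*(-7696/149) = 42196 + 7696/149 = 6294900/149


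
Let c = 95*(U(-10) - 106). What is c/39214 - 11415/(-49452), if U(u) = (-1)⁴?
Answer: -1087045/46171684 ≈ -0.023544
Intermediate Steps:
U(u) = 1
c = -9975 (c = 95*(1 - 106) = 95*(-105) = -9975)
c/39214 - 11415/(-49452) = -9975/39214 - 11415/(-49452) = -9975*1/39214 - 11415*(-1/49452) = -1425/5602 + 3805/16484 = -1087045/46171684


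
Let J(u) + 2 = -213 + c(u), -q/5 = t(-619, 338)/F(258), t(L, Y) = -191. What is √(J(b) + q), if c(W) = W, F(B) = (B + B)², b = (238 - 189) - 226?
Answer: I*√104371397/516 ≈ 19.799*I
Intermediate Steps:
b = -177 (b = 49 - 226 = -177)
F(B) = 4*B² (F(B) = (2*B)² = 4*B²)
q = 955/266256 (q = -(-955)/(4*258²) = -(-955)/(4*66564) = -(-955)/266256 = -5*(-191/266256) = 955/266256 ≈ 0.0035868)
J(u) = -215 + u (J(u) = -2 + (-213 + u) = -215 + u)
√(J(b) + q) = √((-215 - 177) + 955/266256) = √(-392 + 955/266256) = √(-104371397/266256) = I*√104371397/516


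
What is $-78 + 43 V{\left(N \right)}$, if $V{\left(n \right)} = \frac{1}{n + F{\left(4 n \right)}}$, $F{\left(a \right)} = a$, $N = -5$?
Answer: $- \frac{1993}{25} \approx -79.72$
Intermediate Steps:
$V{\left(n \right)} = \frac{1}{5 n}$ ($V{\left(n \right)} = \frac{1}{n + 4 n} = \frac{1}{5 n}$)
$-78 + 43 V{\left(N \right)} = -78 + 43 \frac{1}{5 \left(-5\right)} = -78 + 43 \cdot \frac{1}{5} \left(- \frac{1}{5}\right) = -78 + 43 \left(- \frac{1}{25}\right) = -78 - \frac{43}{25} = - \frac{1993}{25}$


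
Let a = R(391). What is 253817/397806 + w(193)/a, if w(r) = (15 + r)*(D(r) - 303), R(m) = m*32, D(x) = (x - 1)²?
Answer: 47318223013/77771073 ≈ 608.43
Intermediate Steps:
D(x) = (-1 + x)²
R(m) = 32*m
a = 12512 (a = 32*391 = 12512)
w(r) = (-303 + (-1 + r)²)*(15 + r) (w(r) = (15 + r)*((-1 + r)² - 303) = (15 + r)*(-303 + (-1 + r)²) = (-303 + (-1 + r)²)*(15 + r))
253817/397806 + w(193)/a = 253817/397806 + (-4530 + 193³ - 332*193 + 13*193²)/12512 = 253817*(1/397806) + (-4530 + 7189057 - 64076 + 13*37249)*(1/12512) = 253817/397806 + (-4530 + 7189057 - 64076 + 484237)*(1/12512) = 253817/397806 + 7604688*(1/12512) = 253817/397806 + 475293/782 = 47318223013/77771073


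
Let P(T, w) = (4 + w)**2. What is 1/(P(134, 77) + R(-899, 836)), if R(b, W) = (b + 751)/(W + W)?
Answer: 418/2742461 ≈ 0.00015242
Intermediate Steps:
R(b, W) = (751 + b)/(2*W) (R(b, W) = (751 + b)/((2*W)) = (751 + b)*(1/(2*W)) = (751 + b)/(2*W))
1/(P(134, 77) + R(-899, 836)) = 1/((4 + 77)**2 + (1/2)*(751 - 899)/836) = 1/(81**2 + (1/2)*(1/836)*(-148)) = 1/(6561 - 37/418) = 1/(2742461/418) = 418/2742461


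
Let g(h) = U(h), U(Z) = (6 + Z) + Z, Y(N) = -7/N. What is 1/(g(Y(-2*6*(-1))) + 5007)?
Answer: 6/30071 ≈ 0.00019953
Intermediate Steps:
U(Z) = 6 + 2*Z
g(h) = 6 + 2*h
1/(g(Y(-2*6*(-1))) + 5007) = 1/((6 + 2*(-7/(-2*6*(-1)))) + 5007) = 1/((6 + 2*(-7/((-12*(-1))))) + 5007) = 1/((6 + 2*(-7/12)) + 5007) = 1/((6 - 7/6) + 5007) = 1/(29/6 + 5007) = 1/(30071/6) = 6/30071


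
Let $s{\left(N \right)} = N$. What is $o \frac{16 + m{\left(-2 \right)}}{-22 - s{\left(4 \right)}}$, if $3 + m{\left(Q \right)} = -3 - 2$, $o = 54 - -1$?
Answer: $- \frac{220}{13} \approx -16.923$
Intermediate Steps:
$o = 55$ ($o = 54 + 1 = 55$)
$m{\left(Q \right)} = -8$ ($m{\left(Q \right)} = -3 - 5 = -8$)
$o \frac{16 + m{\left(-2 \right)}}{-22 - s{\left(4 \right)}} = 55 \frac{16 - 8}{-22 - 4} = 55 \frac{8}{-22 - 4} = 55 \frac{8}{-26} = 55 \cdot 8 \left(- \frac{1}{26}\right) = 55 \left(- \frac{4}{13}\right) = - \frac{220}{13}$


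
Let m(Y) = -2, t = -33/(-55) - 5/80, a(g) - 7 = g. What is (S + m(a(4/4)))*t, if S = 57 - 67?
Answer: -129/20 ≈ -6.4500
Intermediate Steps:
a(g) = 7 + g
t = 43/80 (t = -33*(-1/55) - 5*1/80 = ⅗ - 1/16 = 43/80 ≈ 0.53750)
S = -10
(S + m(a(4/4)))*t = (-10 - 2)*(43/80) = -12*43/80 = -129/20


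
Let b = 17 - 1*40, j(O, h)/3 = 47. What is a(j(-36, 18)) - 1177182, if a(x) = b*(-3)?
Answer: -1177113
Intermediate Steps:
j(O, h) = 141 (j(O, h) = 3*47 = 141)
b = -23 (b = 17 - 40 = -23)
a(x) = 69 (a(x) = -23*(-3) = 69)
a(j(-36, 18)) - 1177182 = 69 - 1177182 = -1177113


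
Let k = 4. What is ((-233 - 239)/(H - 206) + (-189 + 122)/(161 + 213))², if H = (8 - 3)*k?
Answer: 6729413089/1209787524 ≈ 5.5625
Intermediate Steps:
H = 20 (H = (8 - 3)*4 = 5*4 = 20)
((-233 - 239)/(H - 206) + (-189 + 122)/(161 + 213))² = ((-233 - 239)/(20 - 206) + (-189 + 122)/(161 + 213))² = (-472/(-186) - 67/374)² = (-472*(-1/186) - 67*1/374)² = (236/93 - 67/374)² = (82033/34782)² = 6729413089/1209787524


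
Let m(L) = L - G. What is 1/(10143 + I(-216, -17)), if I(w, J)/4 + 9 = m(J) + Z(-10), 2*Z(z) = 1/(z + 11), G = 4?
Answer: 1/10025 ≈ 9.9751e-5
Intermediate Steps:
m(L) = -4 + L (m(L) = L - 1*4 = L - 4 = -4 + L)
Z(z) = 1/(2*(11 + z)) (Z(z) = 1/(2*(z + 11)) = 1/(2*(11 + z)))
I(w, J) = -50 + 4*J (I(w, J) = -36 + 4*((-4 + J) + 1/(2*(11 - 10))) = -36 + 4*((-4 + J) + (½)/1) = -36 + 4*((-4 + J) + (½)*1) = -36 + 4*((-4 + J) + ½) = -36 + 4*(-7/2 + J) = -36 + (-14 + 4*J) = -50 + 4*J)
1/(10143 + I(-216, -17)) = 1/(10143 + (-50 + 4*(-17))) = 1/(10143 + (-50 - 68)) = 1/(10143 - 118) = 1/10025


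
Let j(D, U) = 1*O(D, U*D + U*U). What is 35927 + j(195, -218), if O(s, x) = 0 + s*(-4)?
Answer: 35147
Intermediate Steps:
O(s, x) = -4*s (O(s, x) = 0 - 4*s = -4*s)
j(D, U) = -4*D (j(D, U) = 1*(-4*D) = -4*D)
35927 + j(195, -218) = 35927 - 4*195 = 35927 - 780 = 35147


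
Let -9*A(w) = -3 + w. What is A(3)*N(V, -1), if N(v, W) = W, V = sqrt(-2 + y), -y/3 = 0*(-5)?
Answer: 0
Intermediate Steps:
y = 0 (y = -0*(-5) = -3*0 = 0)
A(w) = 1/3 - w/9 (A(w) = -(-3 + w)/9 = 1/3 - w/9)
V = I*sqrt(2) (V = sqrt(-2 + 0) = sqrt(-2) = I*sqrt(2) ≈ 1.4142*I)
A(3)*N(V, -1) = (1/3 - 1/9*3)*(-1) = (1/3 - 1/3)*(-1) = 0*(-1) = 0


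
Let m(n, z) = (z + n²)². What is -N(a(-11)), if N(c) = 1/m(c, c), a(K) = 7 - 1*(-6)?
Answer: -1/33124 ≈ -3.0190e-5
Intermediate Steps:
a(K) = 13 (a(K) = 7 + 6 = 13)
N(c) = (c + c²)⁻² (N(c) = 1/((c + c²)²) = (c + c²)⁻²)
-N(a(-11)) = -1/(13²*(1 + 13)²) = -1/(169*14²) = -1/(169*196) = -1*1/33124 = -1/33124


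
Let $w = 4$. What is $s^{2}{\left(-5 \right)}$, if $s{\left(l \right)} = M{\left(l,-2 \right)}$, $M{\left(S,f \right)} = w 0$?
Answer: $0$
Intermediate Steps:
$M{\left(S,f \right)} = 0$ ($M{\left(S,f \right)} = 4 \cdot 0 = 0$)
$s{\left(l \right)} = 0$
$s^{2}{\left(-5 \right)} = 0^{2} = 0$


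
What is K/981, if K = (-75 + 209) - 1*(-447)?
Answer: 581/981 ≈ 0.59225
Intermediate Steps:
K = 581 (K = 134 + 447 = 581)
K/981 = 581/981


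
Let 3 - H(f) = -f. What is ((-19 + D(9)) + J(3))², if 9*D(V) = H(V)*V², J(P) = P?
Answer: 8464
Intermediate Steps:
H(f) = 3 + f (H(f) = 3 - (-1)*f = 3 + f)
D(V) = V²*(3 + V)/9 (D(V) = ((3 + V)*V²)/9 = (V²*(3 + V))/9 = V²*(3 + V)/9)
((-19 + D(9)) + J(3))² = ((-19 + (⅑)*9²*(3 + 9)) + 3)² = ((-19 + (⅑)*81*12) + 3)² = ((-19 + 108) + 3)² = (89 + 3)² = 92² = 8464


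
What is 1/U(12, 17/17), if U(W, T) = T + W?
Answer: 1/13 ≈ 0.076923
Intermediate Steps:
1/U(12, 17/17) = 1/(17/17 + 12) = 1/(17*(1/17) + 12) = 1/(1 + 12) = 1/13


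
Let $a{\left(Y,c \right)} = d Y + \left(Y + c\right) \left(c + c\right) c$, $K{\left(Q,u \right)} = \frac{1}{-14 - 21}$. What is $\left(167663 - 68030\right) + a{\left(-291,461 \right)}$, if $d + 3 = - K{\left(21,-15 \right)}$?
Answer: $\frac{2532517319}{35} \approx 7.2358 \cdot 10^{7}$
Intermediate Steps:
$K{\left(Q,u \right)} = - \frac{1}{35}$ ($K{\left(Q,u \right)} = \frac{1}{-35} = - \frac{1}{35}$)
$d = - \frac{104}{35}$ ($d = -3 - - \frac{1}{35} = -3 + \frac{1}{35} = - \frac{104}{35} \approx -2.9714$)
$a{\left(Y,c \right)} = - \frac{104 Y}{35} + 2 c^{2} \left(Y + c\right)$ ($a{\left(Y,c \right)} = - \frac{104 Y}{35} + \left(Y + c\right) \left(c + c\right) c = - \frac{104 Y}{35} + \left(Y + c\right) 2 c c = - \frac{104 Y}{35} + 2 c \left(Y + c\right) c = - \frac{104 Y}{35} + 2 c^{2} \left(Y + c\right)$)
$\left(167663 - 68030\right) + a{\left(-291,461 \right)} = \left(167663 - 68030\right) + \left(2 \cdot 461^{3} - - \frac{30264}{35} + 2 \left(-291\right) 461^{2}\right) = 99633 + \left(2 \cdot 97972181 + \frac{30264}{35} + 2 \left(-291\right) 212521\right) = 99633 + \left(195944362 + \frac{30264}{35} - 123687222\right) = 99633 + \frac{2529030164}{35} = \frac{2532517319}{35}$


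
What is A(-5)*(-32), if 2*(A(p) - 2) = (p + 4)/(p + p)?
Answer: -328/5 ≈ -65.600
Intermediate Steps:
A(p) = 2 + (4 + p)/(4*p) (A(p) = 2 + ((p + 4)/(p + p))/2 = 2 + ((4 + p)/((2*p)))/2 = 2 + ((4 + p)*(1/(2*p)))/2 = 2 + ((4 + p)/(2*p))/2 = 2 + (4 + p)/(4*p))
A(-5)*(-32) = (9/4 + 1/(-5))*(-32) = (9/4 - ⅕)*(-32) = (41/20)*(-32) = -328/5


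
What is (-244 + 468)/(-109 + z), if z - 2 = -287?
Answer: -112/197 ≈ -0.56853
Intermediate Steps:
z = -285 (z = 2 - 287 = -285)
(-244 + 468)/(-109 + z) = (-244 + 468)/(-109 - 285) = 224/(-394) = 224*(-1/394) = -112/197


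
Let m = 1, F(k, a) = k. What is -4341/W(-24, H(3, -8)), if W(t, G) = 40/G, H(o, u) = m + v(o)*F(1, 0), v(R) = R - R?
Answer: -4341/40 ≈ -108.53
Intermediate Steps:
v(R) = 0
H(o, u) = 1 (H(o, u) = 1 + 0*1 = 1 + 0 = 1)
-4341/W(-24, H(3, -8)) = -4341/(40/1) = -4341/(40*1) = -4341/40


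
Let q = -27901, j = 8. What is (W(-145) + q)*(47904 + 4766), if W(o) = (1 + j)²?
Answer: -1465279400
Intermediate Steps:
W(o) = 81 (W(o) = (1 + 8)² = 9² = 81)
(W(-145) + q)*(47904 + 4766) = (81 - 27901)*(47904 + 4766) = -27820*52670 = -1465279400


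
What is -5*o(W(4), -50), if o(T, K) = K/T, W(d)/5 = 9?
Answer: 50/9 ≈ 5.5556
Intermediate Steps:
W(d) = 45 (W(d) = 5*9 = 45)
-5*o(W(4), -50) = -(-250)/45 = -5*(-10/9) = 50/9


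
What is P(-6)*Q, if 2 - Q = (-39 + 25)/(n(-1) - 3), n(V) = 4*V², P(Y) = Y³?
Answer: -3456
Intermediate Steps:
Q = 16 (Q = 2 - (-39 + 25)/(4*(-1)² - 3) = 2 - (-14)/(4*1 - 3) = 2 - (-14)/(4 - 3) = 2 - (-14)/1 = 2 - (-14) = 2 - 1*(-14) = 2 + 14 = 16)
P(-6)*Q = (-6)³*16 = -216*16 = -3456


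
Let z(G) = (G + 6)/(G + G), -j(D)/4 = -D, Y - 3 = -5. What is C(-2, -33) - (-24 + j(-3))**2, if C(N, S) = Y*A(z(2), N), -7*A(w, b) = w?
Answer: -9068/7 ≈ -1295.4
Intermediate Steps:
Y = -2 (Y = 3 - 5 = -2)
j(D) = 4*D (j(D) = -(-4)*D = 4*D)
z(G) = (6 + G)/(2*G) (z(G) = (6 + G)/((2*G)) = (6 + G)*(1/(2*G)) = (6 + G)/(2*G))
A(w, b) = -w/7
C(N, S) = 4/7 (C(N, S) = -(-2)*(1/2)*(6 + 2)/2/7 = -(-2)*(1/2)*(1/2)*8/7 = -(-2)*2/7 = -2*(-2/7) = 4/7)
C(-2, -33) - (-24 + j(-3))**2 = 4/7 - (-24 + 4*(-3))**2 = 4/7 - (-24 - 12)**2 = 4/7 - 1*(-36)**2 = 4/7 - 1*1296 = 4/7 - 1296 = -9068/7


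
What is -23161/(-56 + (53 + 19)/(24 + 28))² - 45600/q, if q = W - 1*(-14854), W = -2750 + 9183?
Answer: -106308726983/10730776700 ≈ -9.9069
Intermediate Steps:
W = 6433
q = 21287 (q = 6433 - 1*(-14854) = 6433 + 14854 = 21287)
-23161/(-56 + (53 + 19)/(24 + 28))² - 45600/q = -23161/(-56 + (53 + 19)/(24 + 28))² - 45600/21287 = -23161/(-56 + 72/52)² - 45600*1/21287 = -23161/(-56 + 72*(1/52))² - 45600/21287 = -23161/(-56 + 18/13)² - 45600/21287 = -23161/((-710/13)²) - 45600/21287 = -23161/504100/169 - 45600/21287 = -23161*169/504100 - 45600/21287 = -3914209/504100 - 45600/21287 = -106308726983/10730776700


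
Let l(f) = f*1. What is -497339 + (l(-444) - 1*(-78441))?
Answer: -419342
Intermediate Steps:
l(f) = f
-497339 + (l(-444) - 1*(-78441)) = -497339 + (-444 - 1*(-78441)) = -497339 + (-444 + 78441) = -497339 + 77997 = -419342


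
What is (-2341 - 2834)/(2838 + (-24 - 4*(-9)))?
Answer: -69/38 ≈ -1.8158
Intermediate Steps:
(-2341 - 2834)/(2838 + (-24 - 4*(-9))) = -5175/(2838 + (-24 + 36)) = -5175/(2838 + 12) = -5175/2850 = -5175*1/2850 = -69/38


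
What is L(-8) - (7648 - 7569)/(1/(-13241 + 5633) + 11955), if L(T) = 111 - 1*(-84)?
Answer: 17735358573/90953639 ≈ 194.99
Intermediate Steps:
L(T) = 195 (L(T) = 111 + 84 = 195)
L(-8) - (7648 - 7569)/(1/(-13241 + 5633) + 11955) = 195 - (7648 - 7569)/(1/(-13241 + 5633) + 11955) = 195 - 79/(1/(-7608) + 11955) = 195 - 79/(-1/7608 + 11955) = 195 - 79/90953639/7608 = 195 - 79*7608/90953639 = 195 - 1*601032/90953639 = 195 - 601032/90953639 = 17735358573/90953639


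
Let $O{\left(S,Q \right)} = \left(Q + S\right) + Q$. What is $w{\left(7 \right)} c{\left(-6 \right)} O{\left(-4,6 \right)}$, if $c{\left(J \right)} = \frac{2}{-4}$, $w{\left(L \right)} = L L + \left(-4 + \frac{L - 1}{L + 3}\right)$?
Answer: $- \frac{912}{5} \approx -182.4$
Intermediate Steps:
$w{\left(L \right)} = -4 + L^{2} + \frac{-1 + L}{3 + L}$ ($w{\left(L \right)} = L^{2} + \left(-4 + \frac{-1 + L}{3 + L}\right) = -4 + L^{2} + \frac{-1 + L}{3 + L}$)
$O{\left(S,Q \right)} = S + 2 Q$
$c{\left(J \right)} = - \frac{1}{2}$ ($c{\left(J \right)} = 2 \left(- \frac{1}{4}\right) = - \frac{1}{2}$)
$w{\left(7 \right)} c{\left(-6 \right)} O{\left(-4,6 \right)} = \frac{-13 + 7^{3} - 21 + 3 \cdot 7^{2}}{3 + 7} \left(- \frac{1}{2}\right) \left(-4 + 2 \cdot 6\right) = \frac{-13 + 343 - 21 + 3 \cdot 49}{10} \left(- \frac{1}{2}\right) \left(-4 + 12\right) = \frac{-13 + 343 - 21 + 147}{10} \left(- \frac{1}{2}\right) 8 = \frac{1}{10} \cdot 456 \left(- \frac{1}{2}\right) 8 = \frac{228}{5} \left(- \frac{1}{2}\right) 8 = \left(- \frac{114}{5}\right) 8 = - \frac{912}{5}$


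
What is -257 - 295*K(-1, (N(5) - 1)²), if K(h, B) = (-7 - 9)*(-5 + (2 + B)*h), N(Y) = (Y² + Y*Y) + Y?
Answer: -13796817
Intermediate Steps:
N(Y) = Y + 2*Y² (N(Y) = (Y² + Y²) + Y = 2*Y² + Y = Y + 2*Y²)
K(h, B) = 80 - 16*h*(2 + B) (K(h, B) = -16*(-5 + h*(2 + B)) = 80 - 16*h*(2 + B))
-257 - 295*K(-1, (N(5) - 1)²) = -257 - 295*(80 - 32*(-1) - 16*(5*(1 + 2*5) - 1)²*(-1)) = -257 - 295*(80 + 32 - 16*(5*(1 + 10) - 1)²*(-1)) = -257 - 295*(80 + 32 - 16*(5*11 - 1)²*(-1)) = -257 - 295*(80 + 32 - 16*(55 - 1)²*(-1)) = -257 - 295*(80 + 32 - 16*54²*(-1)) = -257 - 295*(80 + 32 - 16*2916*(-1)) = -257 - 295*(80 + 32 + 46656) = -257 - 295*46768 = -257 - 13796560 = -13796817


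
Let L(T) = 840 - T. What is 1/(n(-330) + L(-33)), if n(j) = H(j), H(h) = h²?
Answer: 1/109773 ≈ 9.1097e-6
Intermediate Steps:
n(j) = j²
1/(n(-330) + L(-33)) = 1/((-330)² + (840 - 1*(-33))) = 1/(108900 + (840 + 33)) = 1/(108900 + 873) = 1/109773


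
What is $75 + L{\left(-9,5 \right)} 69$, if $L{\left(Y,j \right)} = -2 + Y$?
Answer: $-684$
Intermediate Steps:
$75 + L{\left(-9,5 \right)} 69 = 75 + \left(-2 - 9\right) 69 = 75 - 759 = -684$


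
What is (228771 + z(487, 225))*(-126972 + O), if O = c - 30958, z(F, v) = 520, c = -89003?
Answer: -56619514503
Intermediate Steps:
O = -119961 (O = -89003 - 30958 = -119961)
(228771 + z(487, 225))*(-126972 + O) = (228771 + 520)*(-126972 - 119961) = 229291*(-246933) = -56619514503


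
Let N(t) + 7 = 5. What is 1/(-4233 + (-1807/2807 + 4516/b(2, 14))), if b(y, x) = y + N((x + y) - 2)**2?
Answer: -8421/29313308 ≈ -0.00028728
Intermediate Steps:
N(t) = -2 (N(t) = -7 + 5 = -2)
b(y, x) = 4 + y (b(y, x) = y + (-2)**2 = y + 4 = 4 + y)
1/(-4233 + (-1807/2807 + 4516/b(2, 14))) = 1/(-4233 + (-1807/2807 + 4516/(4 + 2))) = 1/(-4233 + (-1807*1/2807 + 4516/6)) = 1/(-4233 + (-1807/2807 + 4516*(1/6))) = 1/(-4233 + (-1807/2807 + 2258/3)) = 1/(-4233 + 6332785/8421) = 1/(-29313308/8421) = -8421/29313308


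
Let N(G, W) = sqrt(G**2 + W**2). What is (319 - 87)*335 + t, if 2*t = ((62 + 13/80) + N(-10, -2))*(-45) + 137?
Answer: 2444475/32 - 45*sqrt(26) ≈ 76160.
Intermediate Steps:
t = -42565/32 - 45*sqrt(26) (t = (((62 + 13/80) + sqrt((-10)**2 + (-2)**2))*(-45) + 137)/2 = (((62 + 13*(1/80)) + sqrt(100 + 4))*(-45) + 137)/2 = (((62 + 13/80) + sqrt(104))*(-45) + 137)/2 = ((4973/80 + 2*sqrt(26))*(-45) + 137)/2 = ((-44757/16 - 90*sqrt(26)) + 137)/2 = (-42565/16 - 90*sqrt(26))/2 = -42565/32 - 45*sqrt(26) ≈ -1559.6)
(319 - 87)*335 + t = (319 - 87)*335 + (-42565/32 - 45*sqrt(26)) = 232*335 + (-42565/32 - 45*sqrt(26)) = 77720 + (-42565/32 - 45*sqrt(26)) = 2444475/32 - 45*sqrt(26)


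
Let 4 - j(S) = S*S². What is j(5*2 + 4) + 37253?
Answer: 34513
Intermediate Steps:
j(S) = 4 - S³ (j(S) = 4 - S*S² = 4 - S³)
j(5*2 + 4) + 37253 = (4 - (5*2 + 4)³) + 37253 = (4 - (10 + 4)³) + 37253 = (4 - 1*14³) + 37253 = (4 - 1*2744) + 37253 = (4 - 2744) + 37253 = -2740 + 37253 = 34513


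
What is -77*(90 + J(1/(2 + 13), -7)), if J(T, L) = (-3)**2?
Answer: -7623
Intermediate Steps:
J(T, L) = 9
-77*(90 + J(1/(2 + 13), -7)) = -77*(90 + 9) = -77*99 = -7623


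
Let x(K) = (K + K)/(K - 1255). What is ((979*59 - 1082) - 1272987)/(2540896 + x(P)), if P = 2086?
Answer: -252687987/527872187 ≈ -0.47869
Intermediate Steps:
x(K) = 2*K/(-1255 + K) (x(K) = (2*K)/(-1255 + K) = 2*K/(-1255 + K))
((979*59 - 1082) - 1272987)/(2540896 + x(P)) = ((979*59 - 1082) - 1272987)/(2540896 + 2*2086/(-1255 + 2086)) = ((57761 - 1082) - 1272987)/(2540896 + 2*2086/831) = (56679 - 1272987)/(2540896 + 2*2086*(1/831)) = -1216308/(2540896 + 4172/831) = -1216308/2111488748/831 = -1216308*831/2111488748 = -252687987/527872187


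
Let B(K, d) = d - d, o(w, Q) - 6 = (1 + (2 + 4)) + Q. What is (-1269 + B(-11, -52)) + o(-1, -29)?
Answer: -1285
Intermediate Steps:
o(w, Q) = 13 + Q (o(w, Q) = 6 + ((1 + (2 + 4)) + Q) = 6 + ((1 + 6) + Q) = 6 + (7 + Q) = 13 + Q)
B(K, d) = 0
(-1269 + B(-11, -52)) + o(-1, -29) = (-1269 + 0) + (13 - 29) = -1269 - 16 = -1285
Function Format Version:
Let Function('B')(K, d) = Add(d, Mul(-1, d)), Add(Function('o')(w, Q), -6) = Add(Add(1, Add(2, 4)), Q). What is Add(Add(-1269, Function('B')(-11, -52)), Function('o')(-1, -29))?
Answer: -1285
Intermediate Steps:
Function('o')(w, Q) = Add(13, Q) (Function('o')(w, Q) = Add(6, Add(Add(1, Add(2, 4)), Q)) = Add(6, Add(Add(1, 6), Q)) = Add(6, Add(7, Q)) = Add(13, Q))
Function('B')(K, d) = 0
Add(Add(-1269, Function('B')(-11, -52)), Function('o')(-1, -29)) = Add(Add(-1269, 0), Add(13, -29)) = Add(-1269, -16) = -1285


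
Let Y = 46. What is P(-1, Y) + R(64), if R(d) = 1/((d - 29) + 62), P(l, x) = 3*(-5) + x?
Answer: 3008/97 ≈ 31.010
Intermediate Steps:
P(l, x) = -15 + x
R(d) = 1/(33 + d) (R(d) = 1/((-29 + d) + 62) = 1/(33 + d))
P(-1, Y) + R(64) = (-15 + 46) + 1/(33 + 64) = 31 + 1/97 = 3008/97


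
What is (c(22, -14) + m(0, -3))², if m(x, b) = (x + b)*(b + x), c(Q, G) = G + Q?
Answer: 289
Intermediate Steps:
m(x, b) = (b + x)² (m(x, b) = (b + x)*(b + x) = (b + x)²)
(c(22, -14) + m(0, -3))² = ((-14 + 22) + (-3 + 0)²)² = (8 + (-3)²)² = (8 + 9)² = 17² = 289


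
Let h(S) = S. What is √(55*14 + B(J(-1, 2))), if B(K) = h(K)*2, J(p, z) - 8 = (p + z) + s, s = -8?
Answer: 2*√193 ≈ 27.785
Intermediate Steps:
J(p, z) = p + z (J(p, z) = 8 + ((p + z) - 8) = 8 + (-8 + p + z) = p + z)
B(K) = 2*K (B(K) = K*2 = 2*K)
√(55*14 + B(J(-1, 2))) = √(55*14 + 2*(-1 + 2)) = √(770 + 2*1) = √(770 + 2) = √772 = 2*√193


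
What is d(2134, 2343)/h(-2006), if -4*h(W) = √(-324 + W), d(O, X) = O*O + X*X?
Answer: 4017442*I*√2330/233 ≈ 8.3228e+5*I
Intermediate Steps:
d(O, X) = O² + X²
h(W) = -√(-324 + W)/4
d(2134, 2343)/h(-2006) = (2134² + 2343²)/((-√(-324 - 2006)/4)) = (4553956 + 5489649)/((-I*√2330/4)) = 10043605/((-I*√2330/4)) = 10043605*(2*I*√2330/1165) = 4017442*I*√2330/233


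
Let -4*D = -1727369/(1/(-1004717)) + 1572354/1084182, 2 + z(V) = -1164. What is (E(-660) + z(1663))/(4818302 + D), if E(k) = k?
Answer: 164976361/39199904082654808 ≈ 4.2086e-9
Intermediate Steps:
z(V) = -1166 (z(V) = -2 - 1164 = -1166)
D = -78400678818026110/180697 (D = -(-1727369/(1/(-1004717)) + 1572354/1084182)/4 = -(-1727369/(-1/1004717) + 1572354*(1/1084182))/4 = -(-1727369*(-1004717) + 262059/180697)/4 = -(1735516999573 + 262059/180697)/4 = -1/4*313602715272104440/180697 = -78400678818026110/180697 ≈ -4.3388e+11)
(E(-660) + z(1663))/(4818302 + D) = (-660 - 1166)/(4818302 - 78400678818026110/180697) = -1826/(-78399808165309616/180697) = -1826*(-180697/78399808165309616) = 164976361/39199904082654808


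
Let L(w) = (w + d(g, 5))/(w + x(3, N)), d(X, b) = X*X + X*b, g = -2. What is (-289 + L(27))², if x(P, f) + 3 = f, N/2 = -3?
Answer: 2982529/36 ≈ 82848.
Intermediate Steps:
N = -6 (N = 2*(-3) = -6)
x(P, f) = -3 + f
d(X, b) = X² + X*b
L(w) = (-6 + w)/(-9 + w) (L(w) = (w - 2*(-2 + 5))/(w + (-3 - 6)) = (w - 2*3)/(w - 9) = (w - 6)/(-9 + w) = (-6 + w)/(-9 + w))
(-289 + L(27))² = (-289 + (-6 + 27)/(-9 + 27))² = (-289 + 21/18)² = (-289 + (1/18)*21)² = (-289 + 7/6)² = (-1727/6)² = 2982529/36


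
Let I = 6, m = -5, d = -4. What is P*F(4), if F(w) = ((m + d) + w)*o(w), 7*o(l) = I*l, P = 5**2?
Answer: -3000/7 ≈ -428.57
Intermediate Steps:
P = 25
o(l) = 6*l/7 (o(l) = (6*l)/7 = 6*l/7)
F(w) = 6*w*(-9 + w)/7 (F(w) = ((-5 - 4) + w)*(6*w/7) = (-9 + w)*(6*w/7) = 6*w*(-9 + w)/7)
P*F(4) = 25*((6/7)*4*(-9 + 4)) = 25*((6/7)*4*(-5)) = 25*(-120/7) = -3000/7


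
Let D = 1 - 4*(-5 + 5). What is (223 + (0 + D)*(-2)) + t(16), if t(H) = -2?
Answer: 219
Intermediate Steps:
D = 1 (D = 1 - 4*0 = 1 + 0 = 1)
(223 + (0 + D)*(-2)) + t(16) = (223 + (0 + 1)*(-2)) - 2 = (223 + 1*(-2)) - 2 = (223 - 2) - 2 = 221 - 2 = 219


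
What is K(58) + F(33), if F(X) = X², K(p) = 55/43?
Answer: 46882/43 ≈ 1090.3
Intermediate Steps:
K(p) = 55/43 (K(p) = 55*(1/43) = 55/43)
K(58) + F(33) = 55/43 + 33² = 55/43 + 1089 = 46882/43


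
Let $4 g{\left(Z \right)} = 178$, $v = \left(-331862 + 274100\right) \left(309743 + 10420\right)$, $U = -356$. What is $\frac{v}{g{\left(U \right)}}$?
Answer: $- \frac{36986510412}{89} \approx -4.1558 \cdot 10^{8}$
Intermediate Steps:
$v = -18493255206$ ($v = \left(-57762\right) 320163 = -18493255206$)
$g{\left(Z \right)} = \frac{89}{2}$ ($g{\left(Z \right)} = \frac{1}{4} \cdot 178 = \frac{89}{2}$)
$\frac{v}{g{\left(U \right)}} = - \frac{18493255206}{\frac{89}{2}} = \left(-18493255206\right) \frac{2}{89} = - \frac{36986510412}{89}$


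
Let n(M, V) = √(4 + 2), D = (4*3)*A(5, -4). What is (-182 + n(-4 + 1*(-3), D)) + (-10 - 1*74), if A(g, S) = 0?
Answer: -266 + √6 ≈ -263.55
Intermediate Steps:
D = 0 (D = (4*3)*0 = 12*0 = 0)
n(M, V) = √6
(-182 + n(-4 + 1*(-3), D)) + (-10 - 1*74) = (-182 + √6) + (-10 - 1*74) = (-182 + √6) + (-10 - 74) = (-182 + √6) - 84 = -266 + √6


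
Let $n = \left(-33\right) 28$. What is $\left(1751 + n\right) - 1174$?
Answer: $-347$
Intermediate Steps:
$n = -924$
$\left(1751 + n\right) - 1174 = \left(1751 - 924\right) - 1174 = 827 - 1174 = -347$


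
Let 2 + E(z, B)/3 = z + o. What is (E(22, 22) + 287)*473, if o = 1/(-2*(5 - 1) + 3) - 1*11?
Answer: 741191/5 ≈ 1.4824e+5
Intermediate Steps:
o = -56/5 (o = 1/(-2*4 + 3) - 11 = 1/(-8 + 3) - 11 = 1/(-5) - 11 = -1/5 - 11 = -56/5 ≈ -11.200)
E(z, B) = -198/5 + 3*z (E(z, B) = -6 + 3*(z - 56/5) = -6 + 3*(-56/5 + z) = -6 + (-168/5 + 3*z) = -198/5 + 3*z)
(E(22, 22) + 287)*473 = ((-198/5 + 3*22) + 287)*473 = ((-198/5 + 66) + 287)*473 = (132/5 + 287)*473 = (1567/5)*473 = 741191/5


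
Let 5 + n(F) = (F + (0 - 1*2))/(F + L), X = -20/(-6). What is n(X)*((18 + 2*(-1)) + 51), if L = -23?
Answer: -20033/59 ≈ -339.54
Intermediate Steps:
X = 10/3 (X = -20*(-⅙) = 10/3 ≈ 3.3333)
n(F) = -5 + (-2 + F)/(-23 + F) (n(F) = -5 + (F + (0 - 1*2))/(F - 23) = -5 + (F + (0 - 2))/(-23 + F) = -5 + (F - 2)/(-23 + F) = -5 + (-2 + F)/(-23 + F))
n(X)*((18 + 2*(-1)) + 51) = ((113 - 4*10/3)/(-23 + 10/3))*((18 + 2*(-1)) + 51) = ((113 - 40/3)/(-59/3))*((18 - 2) + 51) = (-3/59*299/3)*(16 + 51) = -299/59*67 = -20033/59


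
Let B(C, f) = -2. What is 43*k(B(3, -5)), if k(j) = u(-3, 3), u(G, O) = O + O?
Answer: 258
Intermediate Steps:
u(G, O) = 2*O
k(j) = 6 (k(j) = 2*3 = 6)
43*k(B(3, -5)) = 43*6 = 258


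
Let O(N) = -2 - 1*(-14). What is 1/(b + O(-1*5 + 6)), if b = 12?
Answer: 1/24 ≈ 0.041667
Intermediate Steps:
O(N) = 12 (O(N) = -2 + 14 = 12)
1/(b + O(-1*5 + 6)) = 1/(12 + 12) = 1/24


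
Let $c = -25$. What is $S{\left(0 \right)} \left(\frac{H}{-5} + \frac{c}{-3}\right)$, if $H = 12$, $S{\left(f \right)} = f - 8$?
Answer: $- \frac{712}{15} \approx -47.467$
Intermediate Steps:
$S{\left(f \right)} = -8 + f$
$S{\left(0 \right)} \left(\frac{H}{-5} + \frac{c}{-3}\right) = \left(-8 + 0\right) \left(\frac{12}{-5} - \frac{25}{-3}\right) = - 8 \left(12 \left(- \frac{1}{5}\right) - - \frac{25}{3}\right) = - 8 \left(- \frac{12}{5} + \frac{25}{3}\right) = \left(-8\right) \frac{89}{15} = - \frac{712}{15}$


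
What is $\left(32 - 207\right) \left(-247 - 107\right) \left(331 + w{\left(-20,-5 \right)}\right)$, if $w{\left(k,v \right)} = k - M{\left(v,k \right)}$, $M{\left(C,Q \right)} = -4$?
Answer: $19514250$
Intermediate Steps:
$w{\left(k,v \right)} = 4 + k$ ($w{\left(k,v \right)} = k - -4 = k + 4 = 4 + k$)
$\left(32 - 207\right) \left(-247 - 107\right) \left(331 + w{\left(-20,-5 \right)}\right) = \left(32 - 207\right) \left(-247 - 107\right) \left(331 + \left(4 - 20\right)\right) = \left(-175\right) \left(-354\right) \left(331 - 16\right) = 61950 \cdot 315 = 19514250$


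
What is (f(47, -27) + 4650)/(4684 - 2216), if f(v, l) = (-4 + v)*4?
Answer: 2411/1234 ≈ 1.9538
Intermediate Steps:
f(v, l) = -16 + 4*v
(f(47, -27) + 4650)/(4684 - 2216) = ((-16 + 4*47) + 4650)/(4684 - 2216) = ((-16 + 188) + 4650)/2468 = (172 + 4650)*(1/2468) = 4822*(1/2468) = 2411/1234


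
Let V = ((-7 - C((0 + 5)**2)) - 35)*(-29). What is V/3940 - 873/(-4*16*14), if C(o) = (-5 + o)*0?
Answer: 1132737/882560 ≈ 1.2835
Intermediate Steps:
C(o) = 0
V = 1218 (V = ((-7 - 1*0) - 35)*(-29) = ((-7 + 0) - 35)*(-29) = (-7 - 35)*(-29) = -42*(-29) = 1218)
V/3940 - 873/(-4*16*14) = 1218/3940 - 873/(-4*16*14) = 1218*(1/3940) - 873/((-64*14)) = 609/1970 - 873/(-896) = 609/1970 - 873*(-1/896) = 609/1970 + 873/896 = 1132737/882560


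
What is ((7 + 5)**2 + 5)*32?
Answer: 4768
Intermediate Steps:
((7 + 5)**2 + 5)*32 = (12**2 + 5)*32 = (144 + 5)*32 = 149*32 = 4768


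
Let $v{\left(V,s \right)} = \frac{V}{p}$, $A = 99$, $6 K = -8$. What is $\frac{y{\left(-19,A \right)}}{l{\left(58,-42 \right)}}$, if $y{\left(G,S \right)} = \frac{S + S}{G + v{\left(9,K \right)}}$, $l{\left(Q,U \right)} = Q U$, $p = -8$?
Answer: $\frac{132}{32683} \approx 0.0040388$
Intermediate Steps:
$K = - \frac{4}{3}$ ($K = \frac{1}{6} \left(-8\right) = - \frac{4}{3} \approx -1.3333$)
$v{\left(V,s \right)} = - \frac{V}{8}$ ($v{\left(V,s \right)} = \frac{V}{-8} = V \left(- \frac{1}{8}\right) = - \frac{V}{8}$)
$y{\left(G,S \right)} = \frac{2 S}{- \frac{9}{8} + G}$ ($y{\left(G,S \right)} = \frac{S + S}{G - \frac{9}{8}} = \frac{2 S}{G - \frac{9}{8}} = \frac{2 S}{- \frac{9}{8} + G}$)
$\frac{y{\left(-19,A \right)}}{l{\left(58,-42 \right)}} = \frac{16 \cdot 99 \frac{1}{-9 + 8 \left(-19\right)}}{58 \left(-42\right)} = \frac{16 \cdot 99 \frac{1}{-9 - 152}}{-2436} = 16 \cdot 99 \frac{1}{-161} \left(- \frac{1}{2436}\right) = 16 \cdot 99 \left(- \frac{1}{161}\right) \left(- \frac{1}{2436}\right) = \left(- \frac{1584}{161}\right) \left(- \frac{1}{2436}\right) = \frac{132}{32683}$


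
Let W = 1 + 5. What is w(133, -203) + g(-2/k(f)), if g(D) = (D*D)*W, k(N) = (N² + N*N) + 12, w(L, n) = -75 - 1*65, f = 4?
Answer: -33877/242 ≈ -139.99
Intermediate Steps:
w(L, n) = -140 (w(L, n) = -75 - 65 = -140)
W = 6
k(N) = 12 + 2*N² (k(N) = (N² + N²) + 12 = 2*N² + 12 = 12 + 2*N²)
g(D) = 6*D² (g(D) = (D*D)*6 = D²*6 = 6*D²)
w(133, -203) + g(-2/k(f)) = -140 + 6*(-2/(12 + 2*4²))² = -140 + 6*(-2/(12 + 2*16))² = -140 + 6*(-2/(12 + 32))² = -140 + 6*(-2/44)² = -140 + 6*(-2*1/44)² = -140 + 6*(-1/22)² = -140 + 6*(1/484) = -140 + 3/242 = -33877/242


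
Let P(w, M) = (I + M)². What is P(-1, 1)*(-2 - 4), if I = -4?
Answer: -54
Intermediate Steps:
P(w, M) = (-4 + M)²
P(-1, 1)*(-2 - 4) = (-4 + 1)²*(-2 - 4) = (-3)²*(-6) = 9*(-6) = -54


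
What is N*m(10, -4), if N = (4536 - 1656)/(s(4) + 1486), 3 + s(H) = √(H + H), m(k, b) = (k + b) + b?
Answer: 8542080/2199281 - 11520*√2/2199281 ≈ 3.8766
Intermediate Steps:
m(k, b) = k + 2*b (m(k, b) = (b + k) + b = k + 2*b)
s(H) = -3 + √2*√H (s(H) = -3 + √(H + H) = -3 + √(2*H) = -3 + √2*√H)
N = 2880/(1483 + 2*√2) (N = (4536 - 1656)/((-3 + √2*√4) + 1486) = 2880/((-3 + √2*2) + 1486) = 2880/((-3 + 2*√2) + 1486) = 2880/(1483 + 2*√2) ≈ 1.9383)
N*m(10, -4) = (4271040/2199281 - 5760*√2/2199281)*(10 + 2*(-4)) = (4271040/2199281 - 5760*√2/2199281)*(10 - 8) = (4271040/2199281 - 5760*√2/2199281)*2 = 8542080/2199281 - 11520*√2/2199281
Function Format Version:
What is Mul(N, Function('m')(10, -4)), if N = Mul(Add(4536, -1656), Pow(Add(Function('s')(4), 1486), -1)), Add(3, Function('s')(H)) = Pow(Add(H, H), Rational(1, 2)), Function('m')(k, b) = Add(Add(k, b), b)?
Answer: Add(Rational(8542080, 2199281), Mul(Rational(-11520, 2199281), Pow(2, Rational(1, 2)))) ≈ 3.8766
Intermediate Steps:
Function('m')(k, b) = Add(k, Mul(2, b)) (Function('m')(k, b) = Add(Add(b, k), b) = Add(k, Mul(2, b)))
Function('s')(H) = Add(-3, Mul(Pow(2, Rational(1, 2)), Pow(H, Rational(1, 2)))) (Function('s')(H) = Add(-3, Pow(Add(H, H), Rational(1, 2))) = Add(-3, Pow(Mul(2, H), Rational(1, 2))) = Add(-3, Mul(Pow(2, Rational(1, 2)), Pow(H, Rational(1, 2)))))
N = Mul(2880, Pow(Add(1483, Mul(2, Pow(2, Rational(1, 2)))), -1)) (N = Mul(Add(4536, -1656), Pow(Add(Add(-3, Mul(Pow(2, Rational(1, 2)), Pow(4, Rational(1, 2)))), 1486), -1)) = Mul(2880, Pow(Add(Add(-3, Mul(Pow(2, Rational(1, 2)), 2)), 1486), -1)) = Mul(2880, Pow(Add(Add(-3, Mul(2, Pow(2, Rational(1, 2)))), 1486), -1)) = Mul(2880, Pow(Add(1483, Mul(2, Pow(2, Rational(1, 2)))), -1)) ≈ 1.9383)
Mul(N, Function('m')(10, -4)) = Mul(Add(Rational(4271040, 2199281), Mul(Rational(-5760, 2199281), Pow(2, Rational(1, 2)))), Add(10, Mul(2, -4))) = Mul(Add(Rational(4271040, 2199281), Mul(Rational(-5760, 2199281), Pow(2, Rational(1, 2)))), Add(10, -8)) = Mul(Add(Rational(4271040, 2199281), Mul(Rational(-5760, 2199281), Pow(2, Rational(1, 2)))), 2) = Add(Rational(8542080, 2199281), Mul(Rational(-11520, 2199281), Pow(2, Rational(1, 2))))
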